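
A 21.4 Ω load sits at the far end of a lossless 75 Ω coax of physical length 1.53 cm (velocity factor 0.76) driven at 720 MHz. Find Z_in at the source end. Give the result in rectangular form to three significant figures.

λ = v/f = 0.76·c / 720 MHz = 0.317 m
βl = 2π·l/λ = 2π × 0.0483 = 17.4°
tan(βl) = tan(17.4°) = 0.313
Z_in = Z_0·(Z_L + jZ_0·tanβl)/(Z_0 + jZ_L·tanβl)
     = 75·(21.4 + j23.5)/(75 + j6.7)

Z_in ≈ 23.3 + j21.4 Ω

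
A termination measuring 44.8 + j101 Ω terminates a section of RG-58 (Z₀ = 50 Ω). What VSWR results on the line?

VSWR ≈ 6.41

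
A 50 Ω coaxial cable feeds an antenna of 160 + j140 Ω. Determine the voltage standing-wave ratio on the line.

Γ = (Z_L − Z_0)/(Z_L + Z_0) = (110 + j140)/(210 + j140)
|Γ| = 178/252 = 0.705
VSWR = (1 + |Γ|)/(1 − |Γ|) = 1.71/0.295

VSWR ≈ 5.79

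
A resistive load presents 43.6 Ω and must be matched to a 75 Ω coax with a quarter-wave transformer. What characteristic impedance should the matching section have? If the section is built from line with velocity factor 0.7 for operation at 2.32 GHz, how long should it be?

Z_qwt = √(Z_0·R_L) = √(75 × 43.6) = √3270
λ = 0.7·c/f = 0.0905 m, so l = λ/4 = 0.0226 m

Z_qwt ≈ 57.2 Ω; length ≈ 2.26 cm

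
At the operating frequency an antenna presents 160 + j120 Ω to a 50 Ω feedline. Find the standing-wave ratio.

VSWR ≈ 5.12

Γ = (Z_L − Z_0)/(Z_L + Z_0) = (110 + j120)/(210 + j120)
|Γ| = 163/242 = 0.673
VSWR = (1 + |Γ|)/(1 − |Γ|) = 1.67/0.327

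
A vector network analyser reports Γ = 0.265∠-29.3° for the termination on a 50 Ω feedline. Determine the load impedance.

Z_L ≈ 76.5 − j21.3 Ω

Z_L = Z_0·(1 + Γ)/(1 − Γ) = 50·(1.23 − j0.13)/(0.769 + j0.13)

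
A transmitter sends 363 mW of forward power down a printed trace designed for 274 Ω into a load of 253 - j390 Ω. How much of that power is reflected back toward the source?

P_reflected ≈ 129 mW

|Γ| = |(-21 − j390)/(527 − j390)| = 0.596
|Γ|² = 0.355
P_refl = |Γ|²·P_inc = 129 mW, P_del = (1 − |Γ|²)·P_inc = 234 mW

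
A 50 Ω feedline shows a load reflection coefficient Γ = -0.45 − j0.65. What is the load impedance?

Z_L ≈ 7.43 − j25.7 Ω

Z_L = Z_0·(1 + Γ)/(1 − Γ) = 50·(0.55 − j0.65)/(1.45 + j0.65)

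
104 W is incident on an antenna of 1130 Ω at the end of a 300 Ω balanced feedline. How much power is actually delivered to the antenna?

Γ = (1130 − 300)/(1130 + 300) = 0.58
|Γ|² = 0.337
P_refl = |Γ|²·P_inc = 35 W, P_del = (1 − |Γ|²)·P_inc = 69 W

P_delivered ≈ 69 W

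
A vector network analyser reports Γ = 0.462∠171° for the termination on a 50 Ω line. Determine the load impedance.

Z_L = Z_0·(1 + Γ)/(1 − Γ) = 50·(0.544 + j0.0723)/(1.46 − j0.0723)

Z_L ≈ 18.5 + j3.4 Ω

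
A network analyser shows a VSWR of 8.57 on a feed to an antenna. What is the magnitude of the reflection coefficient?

|Γ| = (S − 1)/(S + 1) = (8.57 − 1)/(8.57 + 1) = 7.57/9.57

|Γ| ≈ 0.791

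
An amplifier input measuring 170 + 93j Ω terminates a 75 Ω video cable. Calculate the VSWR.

Γ = (Z_L − Z_0)/(Z_L + Z_0) = (95 + j93)/(245 + j93)
|Γ| = 133/262 = 0.507
VSWR = (1 + |Γ|)/(1 − |Γ|) = 1.51/0.493

VSWR ≈ 3.06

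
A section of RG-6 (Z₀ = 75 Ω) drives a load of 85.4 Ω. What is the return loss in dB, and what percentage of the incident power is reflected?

Γ = (85.4 − 75)/(85.4 + 75) = 0.0648
RL = −20·log₁₀(0.0648) = 23.8 dB
P_refl/P_inc = |Γ|² = 0.0042

RL ≈ 23.8 dB; 0.42% of incident power reflected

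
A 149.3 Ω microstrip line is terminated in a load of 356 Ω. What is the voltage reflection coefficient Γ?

Γ = (Z_L − Z_0)/(Z_L + Z_0) = (356 − 149.3)/(356 + 149.3) = 206.7/505.3

Γ = 0.409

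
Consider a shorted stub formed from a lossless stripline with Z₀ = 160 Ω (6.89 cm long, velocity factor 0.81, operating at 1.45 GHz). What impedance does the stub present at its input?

λ = v/f = 0.81·c / 1.45 GHz = 0.168 m
βl = 2π·l/λ = 2π × 0.411 = 148°
tan(βl) = -0.625
For a shorted stub, Z_in = jZ_0·tan(βl)

Z_in ≈ −j100 Ω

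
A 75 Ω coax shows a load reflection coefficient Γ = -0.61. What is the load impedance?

Z_L = Z_0·(1 + Γ)/(1 − Γ) = 75·(0.39)/(1.61)

Z_L ≈ 18.2 Ω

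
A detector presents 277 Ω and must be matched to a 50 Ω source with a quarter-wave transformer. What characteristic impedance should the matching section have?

Z_qwt ≈ 118 Ω

Z_qwt = √(Z_0·R_L) = √(50 × 277) = √13850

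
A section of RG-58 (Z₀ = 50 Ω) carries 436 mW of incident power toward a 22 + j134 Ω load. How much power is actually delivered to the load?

|Γ| = |(-28 + j134)/(72 + j134)| = 0.9
|Γ|² = 0.81
P_refl = |Γ|²·P_inc = 353 mW, P_del = (1 − |Γ|²)·P_inc = 82.9 mW

P_delivered ≈ 82.9 mW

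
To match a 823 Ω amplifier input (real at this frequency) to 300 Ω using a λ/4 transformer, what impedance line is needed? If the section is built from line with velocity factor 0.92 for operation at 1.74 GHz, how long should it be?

Z_qwt = √(Z_0·R_L) = √(300 × 823) = √246900
λ = 0.92·c/f = 0.159 m, so l = λ/4 = 0.0397 m

Z_qwt ≈ 497 Ω; length ≈ 3.97 cm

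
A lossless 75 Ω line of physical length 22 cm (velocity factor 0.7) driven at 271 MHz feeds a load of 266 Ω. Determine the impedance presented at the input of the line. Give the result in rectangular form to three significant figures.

λ = v/f = 0.7·c / 271 MHz = 0.775 m
βl = 2π·l/λ = 2π × 0.284 = 102°
tan(βl) = tan(102°) = -4.62
Z_in = Z_0·(Z_L + jZ_0·tanβl)/(Z_0 + jZ_L·tanβl)
     = 75·(266 − j347)/(75 − j1230)

Z_in ≈ 22.1 + j14.9 Ω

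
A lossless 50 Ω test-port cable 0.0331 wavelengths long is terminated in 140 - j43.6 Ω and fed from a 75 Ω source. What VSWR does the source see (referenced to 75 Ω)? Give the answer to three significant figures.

VSWR ≈ 2.36

βl = 2π × 0.0331 = 11.9°
tan(βl) = 0.211
Z_in = Z_0·(Z_L + jZ_0·tanβl)/(Z_0 + jZ_L·tanβl) = 83.5 − j69.6 Ω
Γ_s = (Z_in − Z_s)/(Z_in + Z_s) = (8.51 − j69.6)/(159 − j69.6), |Γ_s| = 0.405
VSWR = (1 + |Γ_s|)/(1 − |Γ_s|)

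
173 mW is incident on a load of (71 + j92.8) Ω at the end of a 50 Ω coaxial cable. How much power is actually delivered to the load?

|Γ| = |(21 + j92.8)/(121 + j92.8)| = 0.624
|Γ|² = 0.389
P_refl = |Γ|²·P_inc = 67.4 mW, P_del = (1 − |Γ|²)·P_inc = 106 mW

P_delivered ≈ 106 mW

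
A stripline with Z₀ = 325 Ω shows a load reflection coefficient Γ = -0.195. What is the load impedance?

Z_L = Z_0·(1 + Γ)/(1 − Γ) = 325·(0.805)/(1.2)

Z_L ≈ 219 Ω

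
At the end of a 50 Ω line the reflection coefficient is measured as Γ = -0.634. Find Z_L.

Z_L = Z_0·(1 + Γ)/(1 − Γ) = 50·(0.366)/(1.63)

Z_L ≈ 11.2 Ω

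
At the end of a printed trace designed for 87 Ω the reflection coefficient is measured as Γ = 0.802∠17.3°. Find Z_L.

Z_L ≈ 278 + j371 Ω

Z_L = Z_0·(1 + Γ)/(1 − Γ) = 87·(1.77 + j0.238)/(0.234 − j0.238)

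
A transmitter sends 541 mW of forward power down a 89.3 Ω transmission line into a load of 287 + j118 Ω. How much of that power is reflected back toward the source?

P_reflected ≈ 184 mW

|Γ| = |(197.7 + j118)/(376.3 + j118)| = 0.584
|Γ|² = 0.341
P_refl = |Γ|²·P_inc = 184 mW, P_del = (1 − |Γ|²)·P_inc = 357 mW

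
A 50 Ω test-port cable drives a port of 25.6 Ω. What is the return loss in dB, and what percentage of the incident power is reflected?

RL ≈ 9.82 dB; 10.4% of incident power reflected

Γ = (25.6 − 50)/(25.6 + 50) = -0.323
RL = −20·log₁₀(0.323) = 9.82 dB
P_refl/P_inc = |Γ|² = 0.104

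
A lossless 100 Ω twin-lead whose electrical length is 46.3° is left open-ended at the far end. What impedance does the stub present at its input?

Z_in ≈ −j95.6 Ω

tan(βl) = 1.05
For an open-ended stub, Z_in = −jZ_0·cot(βl) = −jZ_0/tan(βl)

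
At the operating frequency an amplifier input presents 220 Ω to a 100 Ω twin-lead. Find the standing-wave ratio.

Γ = (220 − 100)/(220 + 100) = 0.375
VSWR = (1 + 0.375)/(1 − 0.375)

VSWR ≈ 2.2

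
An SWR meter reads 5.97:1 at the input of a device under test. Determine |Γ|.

|Γ| ≈ 0.713

|Γ| = (S − 1)/(S + 1) = (5.97 − 1)/(5.97 + 1) = 4.97/6.97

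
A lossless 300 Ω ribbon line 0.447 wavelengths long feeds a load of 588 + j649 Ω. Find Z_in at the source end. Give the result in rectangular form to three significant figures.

Z_in ≈ 187 + j384 Ω

βl = 2π × 0.447 = 161°
tan(βl) = tan(161°) = -0.346
Z_in = Z_0·(Z_L + jZ_0·tanβl)/(Z_0 + jZ_L·tanβl)
     = 300·(588 + j545)/(524 − j203)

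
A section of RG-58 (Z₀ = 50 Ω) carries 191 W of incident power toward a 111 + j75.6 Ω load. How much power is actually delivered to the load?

P_delivered ≈ 134 W

|Γ| = |(61 + j75.6)/(161 + j75.6)| = 0.546
|Γ|² = 0.298
P_refl = |Γ|²·P_inc = 57 W, P_del = (1 − |Γ|²)·P_inc = 134 W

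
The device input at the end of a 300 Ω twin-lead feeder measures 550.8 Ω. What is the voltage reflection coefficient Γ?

Γ = 0.295

Γ = (Z_L − Z_0)/(Z_L + Z_0) = (550.8 − 300)/(550.8 + 300) = 250.8/850.8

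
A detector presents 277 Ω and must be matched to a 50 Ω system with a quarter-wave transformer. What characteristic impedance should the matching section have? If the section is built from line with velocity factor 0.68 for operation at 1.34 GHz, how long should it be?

Z_qwt ≈ 118 Ω; length ≈ 3.81 cm

Z_qwt = √(Z_0·R_L) = √(50 × 277) = √13850
λ = 0.68·c/f = 0.152 m, so l = λ/4 = 0.0381 m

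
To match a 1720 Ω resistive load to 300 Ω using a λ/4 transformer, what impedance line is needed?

Z_qwt = √(Z_0·R_L) = √(300 × 1720) = √516000

Z_qwt ≈ 718 Ω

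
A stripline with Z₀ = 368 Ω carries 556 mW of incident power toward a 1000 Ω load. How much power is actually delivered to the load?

P_delivered ≈ 437 mW

Γ = (1000 − 368)/(1000 + 368) = 0.462
|Γ|² = 0.213
P_refl = |Γ|²·P_inc = 119 mW, P_del = (1 − |Γ|²)·P_inc = 437 mW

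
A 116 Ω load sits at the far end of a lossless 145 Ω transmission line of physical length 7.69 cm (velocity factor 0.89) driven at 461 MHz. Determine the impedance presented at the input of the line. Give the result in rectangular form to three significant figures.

Z_in ≈ 145 + j32.4 Ω

λ = v/f = 0.89·c / 461 MHz = 0.579 m
βl = 2π·l/λ = 2π × 0.133 = 47.8°
tan(βl) = tan(47.8°) = 1.1
Z_in = Z_0·(Z_L + jZ_0·tanβl)/(Z_0 + jZ_L·tanβl)
     = 145·(116 + j160)/(145 + j128)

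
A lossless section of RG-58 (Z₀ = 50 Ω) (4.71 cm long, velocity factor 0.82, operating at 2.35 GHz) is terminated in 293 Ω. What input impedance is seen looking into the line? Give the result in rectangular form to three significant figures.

λ = v/f = 0.82·c / 2.35 GHz = 0.105 m
βl = 2π·l/λ = 2π × 0.45 = 162°
tan(βl) = tan(162°) = -0.325
Z_in = Z_0·(Z_L + jZ_0·tanβl)/(Z_0 + jZ_L·tanβl)
     = 50·(293 − j16.3)/(50 − j95.3)

Z_in ≈ 69.9 + j117 Ω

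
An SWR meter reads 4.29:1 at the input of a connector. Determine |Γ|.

|Γ| ≈ 0.622

|Γ| = (S − 1)/(S + 1) = (4.29 − 1)/(4.29 + 1) = 3.29/5.29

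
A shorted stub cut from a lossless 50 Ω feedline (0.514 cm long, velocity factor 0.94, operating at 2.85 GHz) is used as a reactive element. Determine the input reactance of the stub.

λ = v/f = 0.94·c / 2.85 GHz = 0.0989 m
βl = 2π·l/λ = 2π × 0.0519 = 18.7°
tan(βl) = 0.338
For a shorted stub, Z_in = jZ_0·tan(βl)

X_in ≈ 16.9 Ω (inductive)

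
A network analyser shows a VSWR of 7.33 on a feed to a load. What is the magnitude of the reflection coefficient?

|Γ| = (S − 1)/(S + 1) = (7.33 − 1)/(7.33 + 1) = 6.33/8.33

|Γ| ≈ 0.76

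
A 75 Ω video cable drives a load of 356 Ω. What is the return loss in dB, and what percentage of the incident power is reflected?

Γ = (356 − 75)/(356 + 75) = 0.652
RL = −20·log₁₀(0.652) = 3.72 dB
P_refl/P_inc = |Γ|² = 0.425

RL ≈ 3.72 dB; 42.5% of incident power reflected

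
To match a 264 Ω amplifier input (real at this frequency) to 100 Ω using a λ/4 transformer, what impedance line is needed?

Z_qwt = √(Z_0·R_L) = √(100 × 264) = √26400

Z_qwt ≈ 162 Ω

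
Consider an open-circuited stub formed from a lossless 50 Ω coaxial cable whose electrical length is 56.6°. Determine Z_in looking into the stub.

Z_in ≈ −j33 Ω

tan(βl) = 1.52
For an open-circuited stub, Z_in = −jZ_0·cot(βl) = −jZ_0/tan(βl)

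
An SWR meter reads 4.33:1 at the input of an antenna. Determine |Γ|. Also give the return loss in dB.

|Γ| ≈ 0.625; return loss ≈ 4.09 dB

|Γ| = (S − 1)/(S + 1) = (4.33 − 1)/(4.33 + 1) = 3.33/5.33
RL = −20·log₁₀|Γ| = −20·log₁₀(0.625)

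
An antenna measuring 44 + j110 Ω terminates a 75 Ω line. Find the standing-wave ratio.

Γ = (Z_L − Z_0)/(Z_L + Z_0) = (-31 + j110)/(119 + j110)
|Γ| = 114/162 = 0.705
VSWR = (1 + |Γ|)/(1 − |Γ|) = 1.71/0.295

VSWR ≈ 5.79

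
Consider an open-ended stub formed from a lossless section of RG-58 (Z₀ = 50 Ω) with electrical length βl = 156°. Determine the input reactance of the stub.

tan(βl) = -0.445
For an open-ended stub, Z_in = −jZ_0·cot(βl) = −jZ_0/tan(βl)

X_in ≈ 112 Ω (inductive)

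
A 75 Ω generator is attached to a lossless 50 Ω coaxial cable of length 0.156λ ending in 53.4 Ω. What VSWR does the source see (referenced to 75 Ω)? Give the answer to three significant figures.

VSWR ≈ 1.54

βl = 2π × 0.156 = 56.2°
tan(βl) = 1.49
Z_in = Z_0·(Z_L + jZ_0·tanβl)/(Z_0 + jZ_L·tanβl) = 48.7 − j2.96 Ω
Γ_s = (Z_in − Z_s)/(Z_in + Z_s) = (-26.3 − j2.96)/(124 − j2.96), |Γ_s| = 0.214
VSWR = (1 + |Γ_s|)/(1 − |Γ_s|)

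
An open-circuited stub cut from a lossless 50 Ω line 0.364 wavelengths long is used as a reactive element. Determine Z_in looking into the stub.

βl = 2π × 0.364 = 131°
tan(βl) = -1.15
For an open-circuited stub, Z_in = −jZ_0·cot(βl) = −jZ_0/tan(βl)

Z_in ≈ +j43.5 Ω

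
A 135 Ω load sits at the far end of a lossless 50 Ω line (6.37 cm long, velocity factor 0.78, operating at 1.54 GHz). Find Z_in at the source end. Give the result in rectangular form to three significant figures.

Z_in ≈ 54.3 + j53.7 Ω

λ = v/f = 0.78·c / 1.54 GHz = 0.152 m
βl = 2π·l/λ = 2π × 0.419 = 151°
tan(βl) = tan(151°) = -0.556
Z_in = Z_0·(Z_L + jZ_0·tanβl)/(Z_0 + jZ_L·tanβl)
     = 50·(135 − j27.8)/(50 − j75.1)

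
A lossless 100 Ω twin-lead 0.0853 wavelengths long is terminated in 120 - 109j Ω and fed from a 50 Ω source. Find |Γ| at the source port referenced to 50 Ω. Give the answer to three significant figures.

βl = 2π × 0.0853 = 30.7°
tan(βl) = 0.594
Z_in = Z_0·(Z_L + jZ_0·tanβl)/(Z_0 + jZ_L·tanβl) = 50.4 − j51.9 Ω
Γ_s = (Z_in − Z_s)/(Z_in + Z_s) = (0.384 − j51.9)/(100 − j51.9), |Γ_s| = 0.459

|Γ| ≈ 0.459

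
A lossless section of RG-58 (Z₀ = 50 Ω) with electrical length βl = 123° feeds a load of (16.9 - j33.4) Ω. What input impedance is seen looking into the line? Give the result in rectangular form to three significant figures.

Z_in ≈ 210 + j44 Ω

tan(βl) = tan(123°) = -1.54
Z_in = Z_0·(Z_L + jZ_0·tanβl)/(Z_0 + jZ_L·tanβl)
     = 50·(16.9 − j110)/(-1.43 − j26)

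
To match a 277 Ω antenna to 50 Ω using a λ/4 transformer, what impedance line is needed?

Z_qwt = √(Z_0·R_L) = √(50 × 277) = √13850

Z_qwt ≈ 118 Ω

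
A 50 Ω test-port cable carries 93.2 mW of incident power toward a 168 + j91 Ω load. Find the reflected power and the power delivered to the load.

|Γ| = |(118 + j91)/(218 + j91)| = 0.631
|Γ|² = 0.398
P_refl = |Γ|²·P_inc = 37.1 mW, P_del = (1 − |Γ|²)·P_inc = 56.1 mW

P_reflected ≈ 37.1 mW; P_delivered ≈ 56.1 mW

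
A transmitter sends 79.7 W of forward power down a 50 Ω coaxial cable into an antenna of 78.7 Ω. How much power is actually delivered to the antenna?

Γ = (78.7 − 50)/(78.7 + 50) = 0.223
|Γ|² = 0.0497
P_refl = |Γ|²·P_inc = 3.96 W, P_del = (1 − |Γ|²)·P_inc = 75.7 W

P_delivered ≈ 75.7 W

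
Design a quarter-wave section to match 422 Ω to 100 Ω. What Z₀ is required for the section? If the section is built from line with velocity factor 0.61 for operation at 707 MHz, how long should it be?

Z_qwt = √(Z_0·R_L) = √(100 × 422) = √42200
λ = 0.61·c/f = 0.259 m, so l = λ/4 = 0.0647 m

Z_qwt ≈ 205 Ω; length ≈ 6.47 cm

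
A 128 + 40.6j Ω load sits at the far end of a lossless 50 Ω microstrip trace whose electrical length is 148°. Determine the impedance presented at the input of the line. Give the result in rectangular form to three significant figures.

Z_in ≈ 36.8 + j45.3 Ω

tan(βl) = tan(148°) = -0.625
Z_in = Z_0·(Z_L + jZ_0·tanβl)/(Z_0 + jZ_L·tanβl)
     = 50·(128 + j9.36)/(75.4 − j80)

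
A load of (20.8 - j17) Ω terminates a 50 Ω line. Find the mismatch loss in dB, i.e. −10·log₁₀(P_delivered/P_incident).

Γ = (-29.2 − j17)/(70.8 − j17), |Γ| = 0.464
|Γ|² = 0.215, so P_del/P_inc = 1 − |Γ|² = 0.785
ML = −10·log₁₀(1 − |Γ|²)

mismatch loss ≈ 1.05 dB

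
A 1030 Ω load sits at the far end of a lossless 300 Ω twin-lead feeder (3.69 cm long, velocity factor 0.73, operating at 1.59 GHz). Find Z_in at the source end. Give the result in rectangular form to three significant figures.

Z_in ≈ 88.4 + j31 Ω

λ = v/f = 0.73·c / 1.59 GHz = 0.138 m
βl = 2π·l/λ = 2π × 0.268 = 96.4°
tan(βl) = tan(96.4°) = -8.85
Z_in = Z_0·(Z_L + jZ_0·tanβl)/(Z_0 + jZ_L·tanβl)
     = 300·(1030 − j2660)/(300 − j9120)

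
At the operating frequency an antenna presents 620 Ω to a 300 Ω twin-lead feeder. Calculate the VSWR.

Γ = (620 − 300)/(620 + 300) = 0.348
VSWR = (1 + 0.348)/(1 − 0.348)

VSWR ≈ 2.07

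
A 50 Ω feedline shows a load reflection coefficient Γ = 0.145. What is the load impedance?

Z_L = Z_0·(1 + Γ)/(1 − Γ) = 50·(1.15)/(0.855)

Z_L ≈ 67 Ω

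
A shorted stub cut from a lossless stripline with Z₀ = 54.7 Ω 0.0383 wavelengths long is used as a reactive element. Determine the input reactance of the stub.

X_in ≈ 13.4 Ω (inductive)

βl = 2π × 0.0383 = 13.8°
tan(βl) = 0.245
For a shorted stub, Z_in = jZ_0·tan(βl)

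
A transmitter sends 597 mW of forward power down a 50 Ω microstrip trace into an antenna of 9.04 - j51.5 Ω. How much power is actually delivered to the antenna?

P_delivered ≈ 176 mW

|Γ| = |(-40.96 − j51.5)/(59.04 − j51.5)| = 0.84
|Γ|² = 0.705
P_refl = |Γ|²·P_inc = 421 mW, P_del = (1 − |Γ|²)·P_inc = 176 mW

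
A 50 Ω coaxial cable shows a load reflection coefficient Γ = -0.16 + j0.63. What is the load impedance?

Z_L = Z_0·(1 + Γ)/(1 − Γ) = 50·(0.84 + j0.63)/(1.16 − j0.63)

Z_L ≈ 16.6 + j36.2 Ω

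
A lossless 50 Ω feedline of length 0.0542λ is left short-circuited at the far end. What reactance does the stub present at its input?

βl = 2π × 0.0542 = 19.5°
tan(βl) = 0.354
For a short-circuited stub, Z_in = jZ_0·tan(βl)

X_in ≈ 17.7 Ω (inductive)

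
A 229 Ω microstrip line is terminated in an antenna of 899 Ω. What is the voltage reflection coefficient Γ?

Γ = 0.594

Γ = (Z_L − Z_0)/(Z_L + Z_0) = (899 − 229)/(899 + 229) = 670/1128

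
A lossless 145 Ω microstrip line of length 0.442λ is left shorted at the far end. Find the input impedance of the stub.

Z_in ≈ −j55.3 Ω

βl = 2π × 0.442 = 159°
tan(βl) = -0.381
For a shorted stub, Z_in = jZ_0·tan(βl)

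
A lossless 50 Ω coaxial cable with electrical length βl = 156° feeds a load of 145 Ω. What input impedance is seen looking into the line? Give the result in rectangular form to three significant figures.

Z_in ≈ 65.1 + j61.8 Ω

tan(βl) = tan(156°) = -0.445
Z_in = Z_0·(Z_L + jZ_0·tanβl)/(Z_0 + jZ_L·tanβl)
     = 50·(145 − j22.3)/(50 − j64.6)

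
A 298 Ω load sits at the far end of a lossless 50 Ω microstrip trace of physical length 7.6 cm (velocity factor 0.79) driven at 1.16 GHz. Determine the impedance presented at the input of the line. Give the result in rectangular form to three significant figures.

Z_in ≈ 15.8 + j45.6 Ω

λ = v/f = 0.79·c / 1.16 GHz = 0.204 m
βl = 2π·l/λ = 2π × 0.372 = 134°
tan(βl) = tan(134°) = -1.04
Z_in = Z_0·(Z_L + jZ_0·tanβl)/(Z_0 + jZ_L·tanβl)
     = 50·(298 − j51.9)/(50 − j310)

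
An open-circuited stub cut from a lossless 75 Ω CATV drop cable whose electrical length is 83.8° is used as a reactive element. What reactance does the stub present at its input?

X_in ≈ -8.15 Ω (capacitive)

tan(βl) = 9.21
For an open-circuited stub, Z_in = −jZ_0·cot(βl) = −jZ_0/tan(βl)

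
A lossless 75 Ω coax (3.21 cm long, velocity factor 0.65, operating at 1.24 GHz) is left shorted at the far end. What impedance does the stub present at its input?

Z_in ≈ +j253 Ω

λ = v/f = 0.65·c / 1.24 GHz = 0.157 m
βl = 2π·l/λ = 2π × 0.204 = 73.5°
tan(βl) = 3.37
For a shorted stub, Z_in = jZ_0·tan(βl)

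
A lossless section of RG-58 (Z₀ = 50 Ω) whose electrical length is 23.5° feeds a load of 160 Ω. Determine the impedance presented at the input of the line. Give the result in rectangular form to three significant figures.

Z_in ≈ 64.8 − j68.4 Ω

tan(βl) = tan(23.5°) = 0.435
Z_in = Z_0·(Z_L + jZ_0·tanβl)/(Z_0 + jZ_L·tanβl)
     = 50·(160 + j21.7)/(50 + j69.6)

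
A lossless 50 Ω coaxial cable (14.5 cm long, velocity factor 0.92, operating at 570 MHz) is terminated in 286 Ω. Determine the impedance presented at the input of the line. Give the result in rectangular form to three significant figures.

λ = v/f = 0.92·c / 570 MHz = 0.484 m
βl = 2π·l/λ = 2π × 0.299 = 108°
tan(βl) = tan(108°) = -3.11
Z_in = Z_0·(Z_L + jZ_0·tanβl)/(Z_0 + jZ_L·tanβl)
     = 50·(286 − j156)/(50 − j891)

Z_in ≈ 9.61 + j15.5 Ω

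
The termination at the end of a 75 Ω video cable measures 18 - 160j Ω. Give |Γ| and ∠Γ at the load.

Γ ≈ 0.918 ∠ -49.8°

Γ = (Z_L − Z_0)/(Z_L + Z_0) = (-57 − j160)/(93 − j160)
|Γ| = 170/185 = 0.918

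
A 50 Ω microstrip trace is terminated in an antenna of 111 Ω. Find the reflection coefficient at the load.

Γ = (Z_L − Z_0)/(Z_L + Z_0) = (111 − 50)/(111 + 50) = 61/161

Γ = 0.379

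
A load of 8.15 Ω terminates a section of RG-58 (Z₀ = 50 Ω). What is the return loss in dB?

RL ≈ 2.86 dB

Γ = (8.15 − 50)/(8.15 + 50) = -0.72
RL = −20·log₁₀|Γ| = −20·log₁₀(0.72)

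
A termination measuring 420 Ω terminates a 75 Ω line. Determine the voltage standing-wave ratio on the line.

For a purely resistive load, VSWR = R_L/Z_0 or Z_0/R_L (whichever > 1) = 420/75

VSWR ≈ 5.6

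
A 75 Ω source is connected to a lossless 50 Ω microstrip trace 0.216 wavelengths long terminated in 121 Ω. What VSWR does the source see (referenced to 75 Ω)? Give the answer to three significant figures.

βl = 2π × 0.216 = 77.8°
tan(βl) = 4.61
Z_in = Z_0·(Z_L + jZ_0·tanβl)/(Z_0 + jZ_L·tanβl) = 21.5 − j8.92 Ω
Γ_s = (Z_in − Z_s)/(Z_in + Z_s) = (-53.5 − j8.92)/(96.5 − j8.92), |Γ_s| = 0.56
VSWR = (1 + |Γ_s|)/(1 − |Γ_s|)

VSWR ≈ 3.55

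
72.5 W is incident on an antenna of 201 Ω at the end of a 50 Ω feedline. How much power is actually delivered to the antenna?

Γ = (201 − 50)/(201 + 50) = 0.602
|Γ|² = 0.362
P_refl = |Γ|²·P_inc = 26.2 W, P_del = (1 − |Γ|²)·P_inc = 46.3 W

P_delivered ≈ 46.3 W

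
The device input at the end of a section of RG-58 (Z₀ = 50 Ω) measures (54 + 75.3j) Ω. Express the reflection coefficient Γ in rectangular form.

Γ ≈ 0.369 + j0.457

Γ = (Z_L − Z_0)/(Z_L + Z_0) = (4 + j75.3)/(104 + j75.3)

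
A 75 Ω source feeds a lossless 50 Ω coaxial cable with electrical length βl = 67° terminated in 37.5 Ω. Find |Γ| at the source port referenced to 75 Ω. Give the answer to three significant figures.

|Γ| ≈ 0.147

tan(βl) = 2.36
Z_in = Z_0·(Z_L + jZ_0·tanβl)/(Z_0 + jZ_L·tanβl) = 59.6 + j12.5 Ω
Γ_s = (Z_in − Z_s)/(Z_in + Z_s) = (-15.4 + j12.5)/(135 + j12.5), |Γ_s| = 0.147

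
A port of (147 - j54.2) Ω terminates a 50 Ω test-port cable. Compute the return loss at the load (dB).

RL ≈ 5.29 dB

Γ = (97 − j54.2)/(197 − j54.2), |Γ| = 0.544
RL = −20·log₁₀|Γ| = −20·log₁₀(0.544)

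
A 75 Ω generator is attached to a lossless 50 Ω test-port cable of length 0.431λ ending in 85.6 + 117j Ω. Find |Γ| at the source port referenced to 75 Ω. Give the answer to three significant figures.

|Γ| ≈ 0.691

βl = 2π × 0.431 = 155°
tan(βl) = -0.463
Z_in = Z_0·(Z_L + jZ_0·tanβl)/(Z_0 + jZ_L·tanβl) = 20.9 + j53 Ω
Γ_s = (Z_in − Z_s)/(Z_in + Z_s) = (-54.1 + j53)/(95.9 + j53), |Γ_s| = 0.691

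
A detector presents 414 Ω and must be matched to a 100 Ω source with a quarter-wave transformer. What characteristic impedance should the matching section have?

Z_qwt ≈ 203 Ω

Z_qwt = √(Z_0·R_L) = √(100 × 414) = √41400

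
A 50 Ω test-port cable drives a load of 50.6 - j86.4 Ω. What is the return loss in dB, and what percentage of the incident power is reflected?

Γ = (0.6 − j86.4)/(100.6 − j86.4), |Γ| = 0.652
RL = −20·log₁₀(0.652) = 3.72 dB
P_refl/P_inc = |Γ|² = 0.425

RL ≈ 3.72 dB; 42.5% of incident power reflected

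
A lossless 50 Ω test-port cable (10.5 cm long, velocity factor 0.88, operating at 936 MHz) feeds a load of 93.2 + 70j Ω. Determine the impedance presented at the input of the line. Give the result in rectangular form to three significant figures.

Z_in ≈ 19.9 + j23.1 Ω

λ = v/f = 0.88·c / 936 MHz = 0.282 m
βl = 2π·l/λ = 2π × 0.372 = 134°
tan(βl) = tan(134°) = -1.03
Z_in = Z_0·(Z_L + jZ_0·tanβl)/(Z_0 + jZ_L·tanβl)
     = 50·(93.2 + j18.3)/(122 − j96.5)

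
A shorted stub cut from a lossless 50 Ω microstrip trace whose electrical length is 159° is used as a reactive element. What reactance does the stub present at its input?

tan(βl) = -0.384
For a shorted stub, Z_in = jZ_0·tan(βl)

X_in ≈ -19.2 Ω (capacitive)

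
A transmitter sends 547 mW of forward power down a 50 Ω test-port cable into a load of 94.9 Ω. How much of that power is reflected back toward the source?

P_reflected ≈ 52.5 mW

Γ = (94.9 − 50)/(94.9 + 50) = 0.31
|Γ|² = 0.096
P_refl = |Γ|²·P_inc = 52.5 mW, P_del = (1 − |Γ|²)·P_inc = 494 mW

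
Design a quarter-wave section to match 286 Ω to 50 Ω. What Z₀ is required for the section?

Z_qwt = √(Z_0·R_L) = √(50 × 286) = √14300

Z_qwt ≈ 120 Ω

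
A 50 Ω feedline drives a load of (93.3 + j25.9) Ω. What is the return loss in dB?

Γ = (43.3 + j25.9)/(143.3 + j25.9), |Γ| = 0.346
RL = −20·log₁₀|Γ| = −20·log₁₀(0.346)

RL ≈ 9.21 dB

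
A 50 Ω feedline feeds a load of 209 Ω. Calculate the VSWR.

VSWR ≈ 4.18

Γ = (209 − 50)/(209 + 50) = 0.614
VSWR = (1 + 0.614)/(1 − 0.614)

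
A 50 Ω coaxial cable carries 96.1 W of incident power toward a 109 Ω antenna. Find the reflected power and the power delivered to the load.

Γ = (109 − 50)/(109 + 50) = 0.371
|Γ|² = 0.138
P_refl = |Γ|²·P_inc = 13.2 W, P_del = (1 − |Γ|²)·P_inc = 82.9 W

P_reflected ≈ 13.2 W; P_delivered ≈ 82.9 W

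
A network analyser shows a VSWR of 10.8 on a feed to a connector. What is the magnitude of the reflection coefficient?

|Γ| ≈ 0.831

|Γ| = (S − 1)/(S + 1) = (10.8 − 1)/(10.8 + 1) = 9.8/11.8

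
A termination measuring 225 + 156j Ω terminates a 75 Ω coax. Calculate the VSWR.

VSWR ≈ 4.56

Γ = (Z_L − Z_0)/(Z_L + Z_0) = (150 + j156)/(300 + j156)
|Γ| = 216/338 = 0.64
VSWR = (1 + |Γ|)/(1 − |Γ|) = 1.64/0.36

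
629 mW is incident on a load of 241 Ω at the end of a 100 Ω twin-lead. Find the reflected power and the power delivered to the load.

Γ = (241 − 100)/(241 + 100) = 0.413
|Γ|² = 0.171
P_refl = |Γ|²·P_inc = 108 mW, P_del = (1 − |Γ|²)·P_inc = 521 mW

P_reflected ≈ 108 mW; P_delivered ≈ 521 mW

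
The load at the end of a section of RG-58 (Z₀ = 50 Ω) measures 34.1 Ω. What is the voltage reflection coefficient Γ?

Γ = -0.189

Γ = (Z_L − Z_0)/(Z_L + Z_0) = (34.1 − 50)/(34.1 + 50) = -15.9/84.1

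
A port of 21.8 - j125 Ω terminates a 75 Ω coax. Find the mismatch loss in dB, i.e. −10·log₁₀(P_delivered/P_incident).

mismatch loss ≈ 5.82 dB

Γ = (-53.2 − j125)/(96.8 − j125), |Γ| = 0.859
|Γ|² = 0.738, so P_del/P_inc = 1 − |Γ|² = 0.262
ML = −10·log₁₀(1 − |Γ|²)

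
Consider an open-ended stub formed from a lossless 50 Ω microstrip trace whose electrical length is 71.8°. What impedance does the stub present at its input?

tan(βl) = 3.04
For an open-ended stub, Z_in = −jZ_0·cot(βl) = −jZ_0/tan(βl)

Z_in ≈ −j16.4 Ω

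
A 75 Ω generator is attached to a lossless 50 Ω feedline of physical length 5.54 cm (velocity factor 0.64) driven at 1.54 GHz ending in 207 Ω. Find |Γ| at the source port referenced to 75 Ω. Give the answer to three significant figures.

|Γ| ≈ 0.523

λ = v/f = 0.64·c / 1.54 GHz = 0.125 m
βl = 2π·l/λ = 2π × 0.444 = 160°
tan(βl) = -0.365
Z_in = Z_0·(Z_L + jZ_0·tanβl)/(Z_0 + jZ_L·tanβl) = 71.5 + j89.7 Ω
Γ_s = (Z_in − Z_s)/(Z_in + Z_s) = (-3.47 + j89.7)/(147 + j89.7), |Γ_s| = 0.523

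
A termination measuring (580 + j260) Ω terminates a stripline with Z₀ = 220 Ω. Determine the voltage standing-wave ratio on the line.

Γ = (Z_L − Z_0)/(Z_L + Z_0) = (360 + j260)/(800 + j260)
|Γ| = 444/841 = 0.528
VSWR = (1 + |Γ|)/(1 − |Γ|) = 1.53/0.472

VSWR ≈ 3.24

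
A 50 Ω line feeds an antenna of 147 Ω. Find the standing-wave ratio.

VSWR ≈ 2.94

Γ = (147 − 50)/(147 + 50) = 0.492
VSWR = (1 + 0.492)/(1 − 0.492)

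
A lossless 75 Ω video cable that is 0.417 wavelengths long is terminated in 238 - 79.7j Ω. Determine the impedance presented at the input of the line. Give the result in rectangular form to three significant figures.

βl = 2π × 0.417 = 150°
tan(βl) = tan(150°) = -0.575
Z_in = Z_0·(Z_L + jZ_0·tanβl)/(Z_0 + jZ_L·tanβl)
     = 75·(238 − j123)/(29.2 − j137)

Z_in ≈ 91.1 + j111 Ω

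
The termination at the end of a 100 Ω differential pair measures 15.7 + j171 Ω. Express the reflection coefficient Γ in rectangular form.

Γ ≈ 0.457 + j0.802

Γ = (Z_L − Z_0)/(Z_L + Z_0) = (-84.3 + j171)/(115.7 + j171)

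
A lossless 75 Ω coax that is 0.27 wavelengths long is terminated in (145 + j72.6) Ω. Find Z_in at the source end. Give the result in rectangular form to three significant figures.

βl = 2π × 0.27 = 97.2°
tan(βl) = tan(97.2°) = -7.92
Z_in = Z_0·(Z_L + jZ_0·tanβl)/(Z_0 + jZ_L·tanβl)
     = 75·(145 − j521)/(650 − j1150)

Z_in ≈ 29.8 − j7.42 Ω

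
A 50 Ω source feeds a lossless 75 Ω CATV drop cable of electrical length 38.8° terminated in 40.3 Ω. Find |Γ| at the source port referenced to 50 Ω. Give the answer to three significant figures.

|Γ| ≈ 0.327

tan(βl) = 0.804
Z_in = Z_0·(Z_L + jZ_0·tanβl)/(Z_0 + jZ_L·tanβl) = 55.9 + j36.1 Ω
Γ_s = (Z_in − Z_s)/(Z_in + Z_s) = (5.92 + j36.1)/(106 + j36.1), |Γ_s| = 0.327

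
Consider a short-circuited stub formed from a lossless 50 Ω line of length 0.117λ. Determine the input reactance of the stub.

βl = 2π × 0.117 = 42.1°
tan(βl) = 0.904
For a short-circuited stub, Z_in = jZ_0·tan(βl)

X_in ≈ 45.2 Ω (inductive)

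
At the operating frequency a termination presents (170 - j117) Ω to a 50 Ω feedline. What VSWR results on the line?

VSWR ≈ 5.11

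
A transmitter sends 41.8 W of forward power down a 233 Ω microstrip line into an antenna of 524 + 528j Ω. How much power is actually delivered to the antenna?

P_delivered ≈ 24 W

|Γ| = |(291 + j528)/(757 + j528)| = 0.653
|Γ|² = 0.427
P_refl = |Γ|²·P_inc = 17.8 W, P_del = (1 − |Γ|²)·P_inc = 24 W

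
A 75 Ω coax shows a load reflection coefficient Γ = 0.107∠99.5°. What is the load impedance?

Z_L = Z_0·(1 + Γ)/(1 − Γ) = 75·(0.982 + j0.106)/(1.02 − j0.106)

Z_L ≈ 70.8 + j15.1 Ω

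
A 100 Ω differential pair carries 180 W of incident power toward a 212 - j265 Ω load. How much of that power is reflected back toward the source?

P_reflected ≈ 88.9 W

|Γ| = |(112 − j265)/(312 − j265)| = 0.703
|Γ|² = 0.494
P_refl = |Γ|²·P_inc = 88.9 W, P_del = (1 − |Γ|²)·P_inc = 91.1 W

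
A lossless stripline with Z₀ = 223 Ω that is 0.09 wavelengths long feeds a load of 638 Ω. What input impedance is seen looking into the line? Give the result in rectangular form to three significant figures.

Z_in ≈ 208 − j237 Ω

βl = 2π × 0.09 = 32.4°
tan(βl) = tan(32.4°) = 0.635
Z_in = Z_0·(Z_L + jZ_0·tanβl)/(Z_0 + jZ_L·tanβl)
     = 223·(638 + j142)/(223 + j405)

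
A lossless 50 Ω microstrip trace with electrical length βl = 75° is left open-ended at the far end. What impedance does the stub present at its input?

Z_in ≈ −j13.4 Ω

tan(βl) = 3.73
For an open-ended stub, Z_in = −jZ_0·cot(βl) = −jZ_0/tan(βl)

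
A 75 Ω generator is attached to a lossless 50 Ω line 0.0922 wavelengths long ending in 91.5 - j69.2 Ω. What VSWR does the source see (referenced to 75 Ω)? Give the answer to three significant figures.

VSWR ≈ 3.62

βl = 2π × 0.0922 = 33.2°
tan(βl) = 0.654
Z_in = Z_0·(Z_L + jZ_0·tanβl)/(Z_0 + jZ_L·tanβl) = 25.8 − j35.4 Ω
Γ_s = (Z_in − Z_s)/(Z_in + Z_s) = (-49.2 − j35.4)/(101 − j35.4), |Γ_s| = 0.567
VSWR = (1 + |Γ_s|)/(1 − |Γ_s|)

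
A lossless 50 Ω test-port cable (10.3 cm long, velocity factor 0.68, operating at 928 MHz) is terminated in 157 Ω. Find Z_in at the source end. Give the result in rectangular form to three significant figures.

λ = v/f = 0.68·c / 928 MHz = 0.22 m
βl = 2π·l/λ = 2π × 0.469 = 169°
tan(βl) = tan(169°) = -0.2
Z_in = Z_0·(Z_L + jZ_0·tanβl)/(Z_0 + jZ_L·tanβl)
     = 50·(157 − j10)/(50 − j31.4)

Z_in ≈ 117 + j63.6 Ω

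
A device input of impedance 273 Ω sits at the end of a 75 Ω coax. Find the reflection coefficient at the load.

Γ = 0.569

Γ = (Z_L − Z_0)/(Z_L + Z_0) = (273 − 75)/(273 + 75) = 198/348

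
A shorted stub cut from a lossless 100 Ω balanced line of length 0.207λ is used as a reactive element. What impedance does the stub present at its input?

Z_in ≈ +j361 Ω

βl = 2π × 0.207 = 74.5°
tan(βl) = 3.61
For a shorted stub, Z_in = jZ_0·tan(βl)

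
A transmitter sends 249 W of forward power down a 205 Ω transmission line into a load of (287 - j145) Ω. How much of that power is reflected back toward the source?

|Γ| = |(82 − j145)/(492 − j145)| = 0.325
|Γ|² = 0.105
P_refl = |Γ|²·P_inc = 26.3 W, P_del = (1 − |Γ|²)·P_inc = 223 W

P_reflected ≈ 26.3 W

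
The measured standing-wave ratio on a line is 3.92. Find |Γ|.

|Γ| ≈ 0.593

|Γ| = (S − 1)/(S + 1) = (3.92 − 1)/(3.92 + 1) = 2.92/4.92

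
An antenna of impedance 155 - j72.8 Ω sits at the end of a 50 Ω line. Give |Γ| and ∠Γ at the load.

Γ ≈ 0.587 ∠ -15.2°

Γ = (Z_L − Z_0)/(Z_L + Z_0) = (105 − j72.8)/(205 − j72.8)
|Γ| = 128/218 = 0.587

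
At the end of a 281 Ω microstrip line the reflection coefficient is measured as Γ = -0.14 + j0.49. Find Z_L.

Z_L ≈ 135 + j179 Ω

Z_L = Z_0·(1 + Γ)/(1 − Γ) = 281·(0.86 + j0.49)/(1.14 − j0.49)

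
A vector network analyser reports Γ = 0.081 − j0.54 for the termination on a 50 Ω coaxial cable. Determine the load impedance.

Z_L = Z_0·(1 + Γ)/(1 − Γ) = 50·(1.08 − j0.54)/(0.919 + j0.54)

Z_L ≈ 30.9 − j47.5 Ω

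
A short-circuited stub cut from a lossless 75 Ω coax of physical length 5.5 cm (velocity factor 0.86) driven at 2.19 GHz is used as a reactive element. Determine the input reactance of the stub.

λ = v/f = 0.86·c / 2.19 GHz = 0.118 m
βl = 2π·l/λ = 2π × 0.467 = 168°
tan(βl) = -0.211
For a short-circuited stub, Z_in = jZ_0·tan(βl)

X_in ≈ -15.8 Ω (capacitive)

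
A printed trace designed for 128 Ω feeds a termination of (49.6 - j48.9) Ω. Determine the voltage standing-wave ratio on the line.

Γ = (Z_L − Z_0)/(Z_L + Z_0) = (-78.4 − j48.9)/(177.6 − j48.9)
|Γ| = 92.4/184 = 0.502
VSWR = (1 + |Γ|)/(1 − |Γ|) = 1.5/0.498

VSWR ≈ 3.01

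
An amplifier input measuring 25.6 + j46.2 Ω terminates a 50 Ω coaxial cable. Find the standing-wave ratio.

VSWR ≈ 3.87

Γ = (Z_L − Z_0)/(Z_L + Z_0) = (-24.4 + j46.2)/(75.6 + j46.2)
|Γ| = 52.2/88.6 = 0.59
VSWR = (1 + |Γ|)/(1 − |Γ|) = 1.59/0.41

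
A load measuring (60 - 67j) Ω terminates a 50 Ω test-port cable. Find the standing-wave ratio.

VSWR ≈ 3.22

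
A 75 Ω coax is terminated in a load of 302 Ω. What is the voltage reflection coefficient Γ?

Γ = (Z_L − Z_0)/(Z_L + Z_0) = (302 − 75)/(302 + 75) = 227/377

Γ = 0.602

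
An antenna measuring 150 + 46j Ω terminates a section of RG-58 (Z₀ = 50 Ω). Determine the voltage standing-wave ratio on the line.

VSWR ≈ 3.31

Γ = (Z_L − Z_0)/(Z_L + Z_0) = (100 + j46)/(200 + j46)
|Γ| = 110/205 = 0.536
VSWR = (1 + |Γ|)/(1 − |Γ|) = 1.54/0.464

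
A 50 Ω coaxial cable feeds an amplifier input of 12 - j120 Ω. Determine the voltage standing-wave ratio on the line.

Γ = (Z_L − Z_0)/(Z_L + Z_0) = (-38 − j120)/(62 − j120)
|Γ| = 126/135 = 0.932
VSWR = (1 + |Γ|)/(1 − |Γ|) = 1.93/0.0681

VSWR ≈ 28.4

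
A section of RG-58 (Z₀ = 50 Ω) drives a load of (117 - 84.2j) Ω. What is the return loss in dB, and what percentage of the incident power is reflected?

Γ = (67 − j84.2)/(167 − j84.2), |Γ| = 0.575
RL = −20·log₁₀(0.575) = 4.8 dB
P_refl/P_inc = |Γ|² = 0.331

RL ≈ 4.8 dB; 33.1% of incident power reflected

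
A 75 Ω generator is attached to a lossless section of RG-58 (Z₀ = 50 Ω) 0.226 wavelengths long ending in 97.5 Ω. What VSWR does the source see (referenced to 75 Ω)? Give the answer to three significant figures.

βl = 2π × 0.226 = 81.4°
tan(βl) = 6.58
Z_in = Z_0·(Z_L + jZ_0·tanβl)/(Z_0 + jZ_L·tanβl) = 26.1 − j5.57 Ω
Γ_s = (Z_in − Z_s)/(Z_in + Z_s) = (-48.9 − j5.57)/(101 − j5.57), |Γ_s| = 0.486
VSWR = (1 + |Γ_s|)/(1 − |Γ_s|)

VSWR ≈ 2.89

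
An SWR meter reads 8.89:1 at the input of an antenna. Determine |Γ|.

|Γ| ≈ 0.798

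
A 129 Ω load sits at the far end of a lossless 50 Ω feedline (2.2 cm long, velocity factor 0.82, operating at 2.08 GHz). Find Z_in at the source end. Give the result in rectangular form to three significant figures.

λ = v/f = 0.82·c / 2.08 GHz = 0.118 m
βl = 2π·l/λ = 2π × 0.186 = 67°
tan(βl) = tan(67°) = 2.35
Z_in = Z_0·(Z_L + jZ_0·tanβl)/(Z_0 + jZ_L·tanβl)
     = 50·(129 + j118)/(50 + j303)

Z_in ≈ 22.3 − j17.6 Ω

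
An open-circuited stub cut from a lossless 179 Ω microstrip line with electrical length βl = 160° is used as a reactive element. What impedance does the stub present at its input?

tan(βl) = -0.364
For an open-circuited stub, Z_in = −jZ_0·cot(βl) = −jZ_0/tan(βl)

Z_in ≈ +j492 Ω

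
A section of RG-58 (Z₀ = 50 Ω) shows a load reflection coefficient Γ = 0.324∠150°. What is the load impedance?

Z_L = Z_0·(1 + Γ)/(1 − Γ) = 50·(0.719 + j0.162)/(1.28 − j0.162)

Z_L ≈ 26.9 + j9.72 Ω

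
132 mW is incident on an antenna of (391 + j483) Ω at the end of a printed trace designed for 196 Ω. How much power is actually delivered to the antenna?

P_delivered ≈ 70 mW

|Γ| = |(195 + j483)/(587 + j483)| = 0.685
|Γ|² = 0.47
P_refl = |Γ|²·P_inc = 62 mW, P_del = (1 − |Γ|²)·P_inc = 70 mW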